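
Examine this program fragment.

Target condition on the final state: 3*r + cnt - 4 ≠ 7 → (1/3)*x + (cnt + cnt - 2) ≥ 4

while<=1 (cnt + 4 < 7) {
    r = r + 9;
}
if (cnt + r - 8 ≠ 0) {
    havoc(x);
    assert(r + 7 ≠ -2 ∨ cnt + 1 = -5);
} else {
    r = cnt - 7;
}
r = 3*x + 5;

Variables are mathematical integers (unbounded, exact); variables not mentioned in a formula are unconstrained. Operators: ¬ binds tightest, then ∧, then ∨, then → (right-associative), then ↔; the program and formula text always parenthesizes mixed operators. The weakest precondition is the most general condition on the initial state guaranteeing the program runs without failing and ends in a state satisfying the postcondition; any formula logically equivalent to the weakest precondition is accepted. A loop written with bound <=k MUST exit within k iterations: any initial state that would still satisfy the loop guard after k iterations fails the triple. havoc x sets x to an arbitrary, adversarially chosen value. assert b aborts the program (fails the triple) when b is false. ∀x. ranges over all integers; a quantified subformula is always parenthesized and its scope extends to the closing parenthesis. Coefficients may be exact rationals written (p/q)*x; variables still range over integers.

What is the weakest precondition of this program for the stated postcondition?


Working backward. After the program, the postcondition 3*r + cnt - 4 ≠ 7 → (1/3)*x + (cnt + cnt - 2) ≥ 4 must hold; in canonical form it is cnt + 3*r ≠ 11 → 2*cnt + (1/3)*x ≥ 6.
Before r := 3*x + 5: cnt + 9*x ≠ -4 → 2*cnt + (1/3)*x ≥ 6
Then branch requires ∀x_1. ((r ≠ -9 ∨ cnt = -6) ∧ (cnt + 9*x_1 ≠ -4 → 2*cnt + (1/3)*x_1 ≥ 6)); else branch requires cnt + 9*x ≠ -4 → 2*cnt + (1/3)*x ≥ 6.
Before the if: (cnt + r ≠ 8 → (∀x_1. ((r ≠ -9 ∨ cnt = -6) ∧ (cnt + 9*x_1 ≠ -4 → 2*cnt + (1/3)*x_1 ≥ 6)))) ∧ ((¬(cnt + r ≠ 8)) → (cnt + 9*x ≠ -4 → 2*cnt + (1/3)*x ≥ 6))
Before the loop (bound <=1), unroll the exhaustion recursion (WP_0 = exit-now case; WP_j = one more guarded iteration, up to j = 1):
  WP_0: (¬(cnt < 3)) ∧ (cnt + r ≠ 8 → (∀x_1. ((r ≠ -9 ∨ cnt = -6) ∧ (cnt + 9*x_1 ≠ -4 → 2*cnt + (1/3)*x_1 ≥ 6)))) ∧ ((¬(cnt + r ≠ 8)) → (cnt + 9*x ≠ -4 → 2*cnt + (1/3)*x ≥ 6))
  WP_1: (cnt < 3 → ((¬(cnt < 3)) ∧ (cnt + r ≠ -1 → (∀x_1. ((r ≠ -18 ∨ cnt = -6) ∧ (cnt + 9*x_1 ≠ -4 → 2*cnt + (1/3)*x_1 ≥ 6)))) ∧ ((¬(cnt + r ≠ -1)) → (cnt + 9*x ≠ -4 → 2*cnt + (1/3)*x ≥ 6)))) ∧ ((¬(cnt < 3)) → ((cnt + r ≠ 8 → (∀x_1. ((r ≠ -9 ∨ cnt = -6) ∧ (cnt + 9*x_1 ≠ -4 → 2*cnt + (1/3)*x_1 ≥ 6)))) ∧ ((¬(cnt + r ≠ 8)) → (cnt + 9*x ≠ -4 → 2*cnt + (1/3)*x ≥ 6))))
So before the loop: (cnt < 3 → ((¬(cnt < 3)) ∧ (cnt + r ≠ -1 → (∀x_1. ((r ≠ -18 ∨ cnt = -6) ∧ (cnt + 9*x_1 ≠ -4 → 2*cnt + (1/3)*x_1 ≥ 6)))) ∧ ((¬(cnt + r ≠ -1)) → (cnt + 9*x ≠ -4 → 2*cnt + (1/3)*x ≥ 6)))) ∧ ((¬(cnt < 3)) → ((cnt + r ≠ 8 → (∀x_1. ((r ≠ -9 ∨ cnt = -6) ∧ (cnt + 9*x_1 ≠ -4 → 2*cnt + (1/3)*x_1 ≥ 6)))) ∧ ((¬(cnt + r ≠ 8)) → (cnt + 9*x ≠ -4 → 2*cnt + (1/3)*x ≥ 6))))
Answer: WP = (cnt < 3 → ((¬(cnt < 3)) ∧ (cnt + r ≠ -1 → (∀x_1. ((r ≠ -18 ∨ cnt = -6) ∧ (cnt + 9*x_1 ≠ -4 → 2*cnt + (1/3)*x_1 ≥ 6)))) ∧ ((¬(cnt + r ≠ -1)) → (cnt + 9*x ≠ -4 → 2*cnt + (1/3)*x ≥ 6)))) ∧ ((¬(cnt < 3)) → ((cnt + r ≠ 8 → (∀x_1. ((r ≠ -9 ∨ cnt = -6) ∧ (cnt + 9*x_1 ≠ -4 → 2*cnt + (1/3)*x_1 ≥ 6)))) ∧ ((¬(cnt + r ≠ 8)) → (cnt + 9*x ≠ -4 → 2*cnt + (1/3)*x ≥ 6))))


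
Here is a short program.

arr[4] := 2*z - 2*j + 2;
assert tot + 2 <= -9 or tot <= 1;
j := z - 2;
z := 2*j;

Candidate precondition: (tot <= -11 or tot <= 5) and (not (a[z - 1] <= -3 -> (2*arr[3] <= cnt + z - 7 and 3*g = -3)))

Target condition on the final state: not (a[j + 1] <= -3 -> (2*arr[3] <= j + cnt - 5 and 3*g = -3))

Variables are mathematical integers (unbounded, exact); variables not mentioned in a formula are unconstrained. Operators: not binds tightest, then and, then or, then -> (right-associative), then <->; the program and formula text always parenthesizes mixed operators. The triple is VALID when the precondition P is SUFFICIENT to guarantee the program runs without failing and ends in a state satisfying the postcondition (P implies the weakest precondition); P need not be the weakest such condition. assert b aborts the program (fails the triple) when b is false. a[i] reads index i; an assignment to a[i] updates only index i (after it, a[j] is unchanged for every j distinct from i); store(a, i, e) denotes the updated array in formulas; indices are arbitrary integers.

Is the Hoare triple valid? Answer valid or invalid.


Working backward. After the program, the postcondition not (a[j + 1] <= -3 -> (2*arr[3] <= j + cnt - 5 and 3*g = -3)) must hold; in canonical form it is not (a[j + 1] <= -3 -> (2*arr[3] <= cnt + j - 5 and 3*g = -3)).
Before z := 2*j: not (a[j + 1] <= -3 -> (2*arr[3] <= cnt + j - 5 and 3*g = -3))
Before j := z - 2: not (a[z - 1] <= -3 -> (2*arr[3] <= cnt + z - 7 and 3*g = -3))
Before assert tot + 2 <= -9 or tot <= 1: (tot <= -11 or tot <= 1) and (not (a[z - 1] <= -3 -> (2*arr[3] <= cnt + z - 7 and 3*g = -3)))
Before arr[4] := 2*z - 2*j + 2: (tot <= -11 or tot <= 1) and (not (a[z - 1] <= -3 -> (2*arr[3] <= cnt + z - 7 and 3*g = -3)))
The weakest precondition is (tot <= -11 or tot <= 1) and (not (a[z - 1] <= -3 -> (2*arr[3] <= cnt + z - 7 and 3*g = -3))).
Check whether (tot <= -11 or tot <= 5) and (not (a[z - 1] <= -3 -> (2*arr[3] <= cnt + z - 7 and 3*g = -3))) implies it.
Countermodel: at the initial state a = {[-1] = -3, [3] = -3, elsewhere -3}, arr = {[-1] = 0, [3] = 0, elsewhere 0}, cnt = 6, g = -1, tot = 2, z = 0, the precondition holds but the weakest precondition fails.
Answer: invalid


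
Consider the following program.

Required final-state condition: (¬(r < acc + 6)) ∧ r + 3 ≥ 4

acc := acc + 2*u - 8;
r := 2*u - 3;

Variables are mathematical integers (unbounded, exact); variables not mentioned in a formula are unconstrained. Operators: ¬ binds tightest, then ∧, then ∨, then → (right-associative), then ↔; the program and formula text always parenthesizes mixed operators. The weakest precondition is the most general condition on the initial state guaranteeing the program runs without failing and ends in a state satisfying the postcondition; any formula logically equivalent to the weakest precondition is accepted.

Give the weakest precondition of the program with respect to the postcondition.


Working backward. After the program, the postcondition (¬(r < acc + 6)) ∧ r + 3 ≥ 4 must hold; in canonical form it is (¬(r < acc + 6)) ∧ r ≥ 1.
Before r := 2*u - 3: (¬(2*u < acc + 9)) ∧ 2*u ≥ 4
Before acc := acc + 2*u - 8: (¬(acc > -1)) ∧ 2*u ≥ 4
Answer: WP = (¬(acc > -1)) ∧ 2*u ≥ 4


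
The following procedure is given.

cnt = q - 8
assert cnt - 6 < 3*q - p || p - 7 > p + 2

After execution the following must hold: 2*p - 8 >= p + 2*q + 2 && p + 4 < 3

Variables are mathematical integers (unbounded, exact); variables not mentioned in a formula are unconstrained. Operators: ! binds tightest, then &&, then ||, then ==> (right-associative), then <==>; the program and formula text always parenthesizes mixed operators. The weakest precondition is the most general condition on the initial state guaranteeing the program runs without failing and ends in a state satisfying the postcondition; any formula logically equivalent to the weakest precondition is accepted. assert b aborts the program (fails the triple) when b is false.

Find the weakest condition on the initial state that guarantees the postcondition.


Working backward. After the program, the postcondition 2*p - 8 >= p + 2*q + 2 && p + 4 < 3 must hold; in canonical form it is p >= 2*q + 10 && p < -1.
Before assert cnt - 6 < 3*q - p || p - 7 > p + 2: cnt + p < 3*q + 6 && p >= 2*q + 10 && p < -1
Before cnt := q - 8: p < 2*q + 14 && p >= 2*q + 10 && p < -1
Answer: WP = p < 2*q + 14 && p >= 2*q + 10 && p < -1


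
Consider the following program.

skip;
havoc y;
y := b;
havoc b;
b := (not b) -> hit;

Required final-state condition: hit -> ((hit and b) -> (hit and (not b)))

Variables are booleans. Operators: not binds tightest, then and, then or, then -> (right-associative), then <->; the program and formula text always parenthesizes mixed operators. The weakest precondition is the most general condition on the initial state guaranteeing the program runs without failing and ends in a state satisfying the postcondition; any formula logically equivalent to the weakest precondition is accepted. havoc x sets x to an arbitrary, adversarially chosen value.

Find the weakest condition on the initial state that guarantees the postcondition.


Working backward. After the program, hit -> ((hit and b) -> (hit and (not b))) must hold.
Before b := (not b) -> hit: hit -> ((hit and ((not b) -> hit)) -> (hit and (not ((not b) -> hit))))
Before havoc b: hit -> (not hit)
Before y := b: hit -> (not hit)
Before havoc y: hit -> (not hit)
Before skip: hit -> (not hit)
Answer: WP = hit -> (not hit)


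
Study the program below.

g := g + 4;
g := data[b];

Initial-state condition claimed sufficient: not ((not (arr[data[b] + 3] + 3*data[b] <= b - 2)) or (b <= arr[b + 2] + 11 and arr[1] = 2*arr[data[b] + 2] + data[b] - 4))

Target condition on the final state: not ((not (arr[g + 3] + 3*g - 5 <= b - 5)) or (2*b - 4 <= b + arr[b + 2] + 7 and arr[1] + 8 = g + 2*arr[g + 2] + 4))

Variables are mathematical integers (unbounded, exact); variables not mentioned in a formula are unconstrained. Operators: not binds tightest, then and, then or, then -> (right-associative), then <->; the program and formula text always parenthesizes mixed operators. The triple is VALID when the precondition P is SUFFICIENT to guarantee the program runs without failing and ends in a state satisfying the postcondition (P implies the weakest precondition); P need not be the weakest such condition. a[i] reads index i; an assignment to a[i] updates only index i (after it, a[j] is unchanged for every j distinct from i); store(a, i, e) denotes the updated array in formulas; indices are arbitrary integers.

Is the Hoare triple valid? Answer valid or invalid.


Working backward. After the program, the postcondition not ((not (arr[g + 3] + 3*g - 5 <= b - 5)) or (2*b - 4 <= b + arr[b + 2] + 7 and arr[1] + 8 = g + 2*arr[g + 2] + 4)) must hold; in canonical form it is not ((not (arr[g + 3] + 3*g <= b)) or (b <= arr[b + 2] + 11 and arr[1] = 2*arr[g + 2] + g - 4)).
Before g := data[b]: not ((not (arr[data[b] + 3] + 3*data[b] <= b)) or (b <= arr[b + 2] + 11 and arr[1] = 2*arr[data[b] + 2] + data[b] - 4))
Before g := g + 4: not ((not (arr[data[b] + 3] + 3*data[b] <= b)) or (b <= arr[b + 2] + 11 and arr[1] = 2*arr[data[b] + 2] + data[b] - 4))
The weakest precondition is not ((not (arr[data[b] + 3] + 3*data[b] <= b)) or (b <= arr[b + 2] + 11 and arr[1] = 2*arr[data[b] + 2] + data[b] - 4)).
Check whether not ((not (arr[data[b] + 3] + 3*data[b] <= b - 2)) or (b <= arr[b + 2] + 11 and arr[1] = 2*arr[data[b] + 2] + data[b] - 4)) implies it.
Every state satisfying the precondition satisfies the weakest precondition: the implication holds.
Answer: valid


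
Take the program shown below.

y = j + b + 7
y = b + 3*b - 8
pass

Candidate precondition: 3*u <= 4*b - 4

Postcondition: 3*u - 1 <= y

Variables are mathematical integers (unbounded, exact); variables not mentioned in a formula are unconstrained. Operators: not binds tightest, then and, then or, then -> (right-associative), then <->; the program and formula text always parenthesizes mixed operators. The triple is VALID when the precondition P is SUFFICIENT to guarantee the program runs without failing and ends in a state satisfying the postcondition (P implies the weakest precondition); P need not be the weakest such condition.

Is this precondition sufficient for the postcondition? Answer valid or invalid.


Working backward. After the program, the postcondition 3*u - 1 <= y must hold; in canonical form it is 3*u <= y + 1.
Before skip: 3*u <= y + 1
Before y := b + 3*b - 8: 3*u <= 4*b - 7
Before y := j + b + 7: 3*u <= 4*b - 7
The weakest precondition is 3*u <= 4*b - 7.
Check whether 3*u <= 4*b - 4 implies it.
Countermodel: at the initial state b = 1, u = 0, the precondition holds but the weakest precondition fails.
Answer: invalid


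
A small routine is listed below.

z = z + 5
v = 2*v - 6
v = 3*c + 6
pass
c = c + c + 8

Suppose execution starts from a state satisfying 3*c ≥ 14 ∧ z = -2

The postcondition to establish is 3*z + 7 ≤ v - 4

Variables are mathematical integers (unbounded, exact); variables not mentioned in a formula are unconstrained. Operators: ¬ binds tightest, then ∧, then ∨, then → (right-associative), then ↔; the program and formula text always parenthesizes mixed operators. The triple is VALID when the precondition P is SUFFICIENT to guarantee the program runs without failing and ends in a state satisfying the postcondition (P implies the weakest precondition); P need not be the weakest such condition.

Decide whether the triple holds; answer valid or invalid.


Working backward. After the program, the postcondition 3*z + 7 ≤ v - 4 must hold; in canonical form it is 3*z ≤ v - 11.
Before c := c + c + 8: 3*z ≤ v - 11
Before skip: 3*z ≤ v - 11
Before v := 3*c + 6: 3*z ≤ 3*c - 5
Before v := 2*v - 6: 3*z ≤ 3*c - 5
Before z := z + 5: 3*z ≤ 3*c - 20
The weakest precondition is 3*z ≤ 3*c - 20.
Check whether 3*c ≥ 14 ∧ z = -2 implies it.
Every state satisfying the precondition satisfies the weakest precondition: the implication holds.
Answer: valid


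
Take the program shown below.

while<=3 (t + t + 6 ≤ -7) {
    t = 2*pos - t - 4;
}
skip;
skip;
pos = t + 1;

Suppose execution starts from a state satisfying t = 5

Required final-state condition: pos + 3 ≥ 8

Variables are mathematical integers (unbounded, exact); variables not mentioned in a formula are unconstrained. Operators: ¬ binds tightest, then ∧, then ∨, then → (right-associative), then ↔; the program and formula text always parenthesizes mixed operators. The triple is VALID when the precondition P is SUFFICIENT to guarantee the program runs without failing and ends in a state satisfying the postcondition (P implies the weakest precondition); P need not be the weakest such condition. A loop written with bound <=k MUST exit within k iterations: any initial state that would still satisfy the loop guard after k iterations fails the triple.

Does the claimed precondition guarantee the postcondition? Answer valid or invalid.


Working backward. After the program, the postcondition pos + 3 ≥ 8 must hold; in canonical form it is pos ≥ 5.
Before pos := t + 1: t ≥ 4
Before skip: t ≥ 4
Before skip: t ≥ 4
Before the loop (bound <=3), unroll the exhaustion recursion (WP_0 = exit-now case; WP_j = one more guarded iteration, up to j = 3):
  WP_0: (¬(2*t ≤ -13)) ∧ t ≥ 4
  WP_1: (2*t ≤ -13 → ((¬(4*pos ≤ 2*t - 5)) ∧ 2*pos ≥ t + 8)) ∧ ((¬(2*t ≤ -13)) → t ≥ 4)
  WP_2: (2*t ≤ -13 → ((4*pos ≤ 2*t - 5 → ((¬(2*t ≤ -13)) ∧ t ≥ 4)) ∧ ((¬(4*pos ≤ 2*t - 5)) → 2*pos ≥ t + 8))) ∧ ((¬(2*t ≤ -13)) → t ≥ 4)
  WP_3: (2*t ≤ -13 → ((4*pos ≤ 2*t - 5 → ((2*t ≤ -13 → ((¬(4*pos ≤ 2*t - 5)) ∧ 2*pos ≥ t + 8)) ∧ ((¬(2*t ≤ -13)) → t ≥ 4))) ∧ ((¬(4*pos ≤ 2*t - 5)) → 2*pos ≥ t + 8))) ∧ ((¬(2*t ≤ -13)) → t ≥ 4)
So before the loop: (2*t ≤ -13 → ((4*pos ≤ 2*t - 5 → ((2*t ≤ -13 → ((¬(4*pos ≤ 2*t - 5)) ∧ 2*pos ≥ t + 8)) ∧ ((¬(2*t ≤ -13)) → t ≥ 4))) ∧ ((¬(4*pos ≤ 2*t - 5)) → 2*pos ≥ t + 8))) ∧ ((¬(2*t ≤ -13)) → t ≥ 4)
The weakest precondition is (2*t ≤ -13 → ((4*pos ≤ 2*t - 5 → ((2*t ≤ -13 → ((¬(4*pos ≤ 2*t - 5)) ∧ 2*pos ≥ t + 8)) ∧ ((¬(2*t ≤ -13)) → t ≥ 4))) ∧ ((¬(4*pos ≤ 2*t - 5)) → 2*pos ≥ t + 8))) ∧ ((¬(2*t ≤ -13)) → t ≥ 4).
Check whether t = 5 implies it.
Every state satisfying the precondition satisfies the weakest precondition: the implication holds.
Answer: valid


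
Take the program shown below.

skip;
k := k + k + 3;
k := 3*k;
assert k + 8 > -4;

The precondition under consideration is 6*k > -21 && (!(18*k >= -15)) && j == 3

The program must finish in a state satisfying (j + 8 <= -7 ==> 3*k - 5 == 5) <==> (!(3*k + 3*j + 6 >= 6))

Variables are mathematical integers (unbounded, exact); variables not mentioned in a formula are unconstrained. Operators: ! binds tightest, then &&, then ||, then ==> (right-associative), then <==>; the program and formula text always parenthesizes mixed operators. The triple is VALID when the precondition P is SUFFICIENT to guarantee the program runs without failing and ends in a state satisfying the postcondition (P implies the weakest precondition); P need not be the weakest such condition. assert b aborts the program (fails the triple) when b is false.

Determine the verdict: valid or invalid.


Working backward. After the program, the postcondition (j + 8 <= -7 ==> 3*k - 5 == 5) <==> (!(3*k + 3*j + 6 >= 6)) must hold; in canonical form it is (j <= -15 ==> 3*k == 10) <==> (!(3*j + 3*k >= 0)).
Before assert k + 8 > -4: k > -12 && ((j <= -15 ==> 3*k == 10) <==> (!(3*j + 3*k >= 0)))
Before k := 3*k: 3*k > -12 && ((j <= -15 ==> 9*k == 10) <==> (!(3*j + 9*k >= 0)))
Before k := k + k + 3: 6*k > -21 && ((j <= -15 ==> 18*k == -17) <==> (!(3*j + 18*k >= -27)))
Before skip: 6*k > -21 && ((j <= -15 ==> 18*k == -17) <==> (!(3*j + 18*k >= -27)))
The weakest precondition is 6*k > -21 && ((j <= -15 ==> 18*k == -17) <==> (!(3*j + 18*k >= -27))).
Check whether 6*k > -21 && (!(18*k >= -15)) && j == 3 implies it.
Countermodel: at the initial state j = 3, k = -2, the precondition holds but the weakest precondition fails.
Answer: invalid


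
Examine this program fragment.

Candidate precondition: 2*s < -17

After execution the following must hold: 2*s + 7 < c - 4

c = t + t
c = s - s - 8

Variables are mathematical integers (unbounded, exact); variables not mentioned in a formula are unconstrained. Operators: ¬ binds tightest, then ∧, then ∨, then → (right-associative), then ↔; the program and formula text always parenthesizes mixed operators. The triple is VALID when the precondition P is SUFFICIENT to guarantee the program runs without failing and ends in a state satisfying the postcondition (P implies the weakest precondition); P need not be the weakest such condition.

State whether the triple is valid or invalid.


Working backward. After the program, the postcondition 2*s + 7 < c - 4 must hold; in canonical form it is 2*s < c - 11.
Before c := s - s - 8: 2*s < -19
Before c := t + t: 2*s < -19
The weakest precondition is 2*s < -19.
Check whether 2*s < -17 implies it.
Countermodel: at the initial state s = -9, the precondition holds but the weakest precondition fails.
Answer: invalid


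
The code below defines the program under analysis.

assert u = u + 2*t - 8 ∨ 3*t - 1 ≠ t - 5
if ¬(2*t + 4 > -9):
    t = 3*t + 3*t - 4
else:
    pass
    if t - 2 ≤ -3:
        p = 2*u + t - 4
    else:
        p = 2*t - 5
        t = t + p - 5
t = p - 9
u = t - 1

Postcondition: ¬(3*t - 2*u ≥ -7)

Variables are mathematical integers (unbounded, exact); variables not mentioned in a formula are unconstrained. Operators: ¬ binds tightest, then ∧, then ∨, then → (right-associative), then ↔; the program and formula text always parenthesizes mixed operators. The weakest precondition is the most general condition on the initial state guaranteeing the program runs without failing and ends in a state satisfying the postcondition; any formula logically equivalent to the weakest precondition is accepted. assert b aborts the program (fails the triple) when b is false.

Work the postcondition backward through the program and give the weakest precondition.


Working backward. After the program, the postcondition ¬(3*t - 2*u ≥ -7) must hold; in canonical form it is ¬(3*t ≥ 2*u - 7).
Before u := t - 1: ¬(t ≥ -9)
Before t := p - 9: ¬(p ≥ 0)
Then branch requires ¬(p ≥ 0); else branch requires (t ≤ -1 → (¬(t + 2*u ≥ 4))) ∧ ((¬(t ≤ -1)) → (¬(2*t ≥ 5))).
Before the if: ((¬(2*t > -13)) → (¬(p ≥ 0))) ∧ (2*t > -13 → ((t ≤ -1 → (¬(t + 2*u ≥ 4))) ∧ ((¬(t ≤ -1)) → (¬(2*t ≥ 5)))))
Before assert u = u + 2*t - 8 ∨ 3*t - 1 ≠ t - 5: (2*t = 8 ∨ 2*t ≠ -4) ∧ ((¬(2*t > -13)) → (¬(p ≥ 0))) ∧ (2*t > -13 → ((t ≤ -1 → (¬(t + 2*u ≥ 4))) ∧ ((¬(t ≤ -1)) → (¬(2*t ≥ 5)))))
Answer: WP = (2*t = 8 ∨ 2*t ≠ -4) ∧ ((¬(2*t > -13)) → (¬(p ≥ 0))) ∧ (2*t > -13 → ((t ≤ -1 → (¬(t + 2*u ≥ 4))) ∧ ((¬(t ≤ -1)) → (¬(2*t ≥ 5)))))


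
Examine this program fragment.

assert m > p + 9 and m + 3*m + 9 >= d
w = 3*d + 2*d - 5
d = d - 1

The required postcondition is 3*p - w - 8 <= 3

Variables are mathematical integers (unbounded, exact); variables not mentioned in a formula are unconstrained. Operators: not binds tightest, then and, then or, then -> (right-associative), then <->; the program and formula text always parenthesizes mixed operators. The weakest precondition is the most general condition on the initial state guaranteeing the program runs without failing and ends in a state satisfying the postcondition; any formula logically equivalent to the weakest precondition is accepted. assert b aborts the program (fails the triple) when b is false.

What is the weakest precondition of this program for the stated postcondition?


Working backward. After the program, the postcondition 3*p - w - 8 <= 3 must hold; in canonical form it is 3*p <= w + 11.
Before d := d - 1: 3*p <= w + 11
Before w := 3*d + 2*d - 5: 3*p <= 5*d + 6
Before assert m > p + 9 and m + 3*m + 9 >= d: m > p + 9 and 4*m >= d - 9 and 3*p <= 5*d + 6
Answer: WP = m > p + 9 and 4*m >= d - 9 and 3*p <= 5*d + 6


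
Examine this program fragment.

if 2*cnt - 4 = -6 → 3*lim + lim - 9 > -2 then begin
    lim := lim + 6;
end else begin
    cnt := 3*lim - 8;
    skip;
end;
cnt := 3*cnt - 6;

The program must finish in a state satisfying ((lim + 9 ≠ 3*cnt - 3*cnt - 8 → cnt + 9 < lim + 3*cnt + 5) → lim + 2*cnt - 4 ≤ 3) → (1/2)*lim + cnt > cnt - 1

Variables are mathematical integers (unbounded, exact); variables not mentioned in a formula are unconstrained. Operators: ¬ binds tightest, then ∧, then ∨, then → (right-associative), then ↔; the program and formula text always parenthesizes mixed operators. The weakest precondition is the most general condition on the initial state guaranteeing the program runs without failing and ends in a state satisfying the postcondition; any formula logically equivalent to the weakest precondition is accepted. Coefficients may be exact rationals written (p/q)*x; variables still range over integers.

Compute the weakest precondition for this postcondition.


Working backward. After the program, the postcondition ((lim + 9 ≠ 3*cnt - 3*cnt - 8 → cnt + 9 < lim + 3*cnt + 5) → lim + 2*cnt - 4 ≤ 3) → (1/2)*lim + cnt > cnt - 1 must hold; in canonical form it is ((lim ≠ -17 → 2*cnt + lim > 4) → 2*cnt + lim ≤ 7) → (1/2)*lim > -1.
Before cnt := 3*cnt - 6: ((lim ≠ -17 → 6*cnt + lim > 16) → 6*cnt + lim ≤ 19) → (1/2)*lim > -1
Then branch requires ((lim ≠ -23 → 6*cnt + lim > 10) → 6*cnt + lim ≤ 13) → (1/2)*lim > -4; else branch requires ((lim ≠ -17 → 19*lim > 64) → 19*lim ≤ 67) → (1/2)*lim > -1.
Before the if: ((2*cnt = -2 → 4*lim > 7) → (((lim ≠ -23 → 6*cnt + lim > 10) → 6*cnt + lim ≤ 13) → (1/2)*lim > -4)) ∧ ((¬(2*cnt = -2 → 4*lim > 7)) → (((lim ≠ -17 → 19*lim > 64) → 19*lim ≤ 67) → (1/2)*lim > -1))
Answer: WP = ((2*cnt = -2 → 4*lim > 7) → (((lim ≠ -23 → 6*cnt + lim > 10) → 6*cnt + lim ≤ 13) → (1/2)*lim > -4)) ∧ ((¬(2*cnt = -2 → 4*lim > 7)) → (((lim ≠ -17 → 19*lim > 64) → 19*lim ≤ 67) → (1/2)*lim > -1))


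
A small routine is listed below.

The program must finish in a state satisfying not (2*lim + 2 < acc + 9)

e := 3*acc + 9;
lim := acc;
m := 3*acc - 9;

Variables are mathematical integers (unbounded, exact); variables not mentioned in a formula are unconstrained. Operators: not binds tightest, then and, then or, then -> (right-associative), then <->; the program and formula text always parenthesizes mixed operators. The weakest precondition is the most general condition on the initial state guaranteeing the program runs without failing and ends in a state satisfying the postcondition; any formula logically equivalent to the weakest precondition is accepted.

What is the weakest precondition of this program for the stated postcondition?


Working backward. After the program, the postcondition not (2*lim + 2 < acc + 9) must hold; in canonical form it is not (2*lim < acc + 7).
Before m := 3*acc - 9: not (2*lim < acc + 7)
Before lim := acc: not (acc < 7)
Before e := 3*acc + 9: not (acc < 7)
Answer: WP = not (acc < 7)


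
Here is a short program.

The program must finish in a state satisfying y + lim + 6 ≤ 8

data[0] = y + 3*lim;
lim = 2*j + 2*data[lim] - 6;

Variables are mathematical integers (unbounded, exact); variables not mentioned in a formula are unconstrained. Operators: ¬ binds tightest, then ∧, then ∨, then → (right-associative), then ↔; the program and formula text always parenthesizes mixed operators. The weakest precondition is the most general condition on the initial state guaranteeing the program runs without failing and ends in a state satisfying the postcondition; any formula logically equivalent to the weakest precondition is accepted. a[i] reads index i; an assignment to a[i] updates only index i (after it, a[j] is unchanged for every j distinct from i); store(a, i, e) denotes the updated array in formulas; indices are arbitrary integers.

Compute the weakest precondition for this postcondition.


Working backward. After the program, the postcondition y + lim + 6 ≤ 8 must hold; in canonical form it is lim + y ≤ 2.
Before lim := 2*j + 2*data[lim] - 6: 2*data[lim] + 2*j + y ≤ 8
Before data[0] := y + 3*lim: 2*store(data, 0, 3*lim + y)[lim] + 2*j + y ≤ 8
Answer: WP = 2*store(data, 0, 3*lim + y)[lim] + 2*j + y ≤ 8


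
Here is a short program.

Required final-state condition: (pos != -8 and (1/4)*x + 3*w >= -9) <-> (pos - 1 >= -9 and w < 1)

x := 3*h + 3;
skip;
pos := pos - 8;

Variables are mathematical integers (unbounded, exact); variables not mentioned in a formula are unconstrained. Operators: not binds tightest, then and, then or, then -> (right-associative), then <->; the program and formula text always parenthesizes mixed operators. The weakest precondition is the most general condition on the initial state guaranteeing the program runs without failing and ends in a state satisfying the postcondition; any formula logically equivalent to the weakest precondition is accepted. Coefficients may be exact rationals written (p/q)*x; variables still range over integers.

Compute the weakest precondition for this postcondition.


Working backward. After the program, the postcondition (pos != -8 and (1/4)*x + 3*w >= -9) <-> (pos - 1 >= -9 and w < 1) must hold; in canonical form it is (pos != -8 and 3*w + (1/4)*x >= -9) <-> (pos >= -8 and w < 1).
Before pos := pos - 8: (pos != 0 and 3*w + (1/4)*x >= -9) <-> (pos >= 0 and w < 1)
Before skip: (pos != 0 and 3*w + (1/4)*x >= -9) <-> (pos >= 0 and w < 1)
Before x := 3*h + 3: (pos != 0 and (3/4)*h + 3*w >= -39/4) <-> (pos >= 0 and w < 1)
Answer: WP = (pos != 0 and (3/4)*h + 3*w >= -39/4) <-> (pos >= 0 and w < 1)


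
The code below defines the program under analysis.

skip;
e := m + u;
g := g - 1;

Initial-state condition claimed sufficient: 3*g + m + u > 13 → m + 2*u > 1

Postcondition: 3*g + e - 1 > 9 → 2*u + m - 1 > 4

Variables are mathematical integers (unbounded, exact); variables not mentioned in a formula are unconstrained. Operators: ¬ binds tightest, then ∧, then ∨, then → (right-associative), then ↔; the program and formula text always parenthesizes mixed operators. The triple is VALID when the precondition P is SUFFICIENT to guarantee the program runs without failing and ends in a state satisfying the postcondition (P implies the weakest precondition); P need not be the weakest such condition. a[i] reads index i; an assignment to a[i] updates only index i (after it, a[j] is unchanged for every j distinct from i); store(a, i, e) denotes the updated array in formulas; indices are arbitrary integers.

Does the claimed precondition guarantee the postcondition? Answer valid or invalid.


Working backward. After the program, the postcondition 3*g + e - 1 > 9 → 2*u + m - 1 > 4 must hold; in canonical form it is e + 3*g > 10 → m + 2*u > 5.
Before g := g - 1: e + 3*g > 13 → m + 2*u > 5
Before e := m + u: 3*g + m + u > 13 → m + 2*u > 5
Before skip: 3*g + m + u > 13 → m + 2*u > 5
The weakest precondition is 3*g + m + u > 13 → m + 2*u > 5.
Check whether 3*g + m + u > 13 → m + 2*u > 1 implies it.
Countermodel: at the initial state g = 4, m = 2, u = 0, the precondition holds but the weakest precondition fails.
Answer: invalid


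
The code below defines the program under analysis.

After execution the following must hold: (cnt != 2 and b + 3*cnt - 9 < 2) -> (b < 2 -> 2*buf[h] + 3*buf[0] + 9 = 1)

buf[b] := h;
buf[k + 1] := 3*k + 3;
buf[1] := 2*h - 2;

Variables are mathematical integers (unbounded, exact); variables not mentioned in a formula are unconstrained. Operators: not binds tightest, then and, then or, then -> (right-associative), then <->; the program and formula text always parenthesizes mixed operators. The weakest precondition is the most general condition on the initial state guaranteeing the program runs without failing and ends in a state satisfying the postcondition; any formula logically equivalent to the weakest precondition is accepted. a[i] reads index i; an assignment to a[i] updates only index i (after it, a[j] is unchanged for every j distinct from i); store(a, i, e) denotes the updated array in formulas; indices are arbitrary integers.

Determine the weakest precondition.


Working backward. After the program, the postcondition (cnt != 2 and b + 3*cnt - 9 < 2) -> (b < 2 -> 2*buf[h] + 3*buf[0] + 9 = 1) must hold; in canonical form it is (cnt != 2 and b + 3*cnt < 11) -> (b < 2 -> 3*buf[0] + 2*buf[h] = -8).
Before buf[1] := 2*h - 2: (cnt != 2 and b + 3*cnt < 11) -> (b < 2 -> 3*buf[0] + 2*store(buf, 1, 2*h - 2)[h] = -8)
Before buf[k + 1] := 3*k + 3: (cnt != 2 and b + 3*cnt < 11) -> (b < 2 -> 3*store(buf, k + 1, 3*k + 3)[0] + 2*store(store(buf, k + 1, 3*k + 3), 1, 2*h - 2)[h] = -8)
Before buf[b] := h: (cnt != 2 and b + 3*cnt < 11) -> (b < 2 -> 3*store(store(buf, b, h), k + 1, 3*k + 3)[0] + 2*store(store(store(buf, b, h), k + 1, 3*k + 3), 1, 2*h - 2)[h] = -8)
Answer: WP = (cnt != 2 and b + 3*cnt < 11) -> (b < 2 -> 3*store(store(buf, b, h), k + 1, 3*k + 3)[0] + 2*store(store(store(buf, b, h), k + 1, 3*k + 3), 1, 2*h - 2)[h] = -8)


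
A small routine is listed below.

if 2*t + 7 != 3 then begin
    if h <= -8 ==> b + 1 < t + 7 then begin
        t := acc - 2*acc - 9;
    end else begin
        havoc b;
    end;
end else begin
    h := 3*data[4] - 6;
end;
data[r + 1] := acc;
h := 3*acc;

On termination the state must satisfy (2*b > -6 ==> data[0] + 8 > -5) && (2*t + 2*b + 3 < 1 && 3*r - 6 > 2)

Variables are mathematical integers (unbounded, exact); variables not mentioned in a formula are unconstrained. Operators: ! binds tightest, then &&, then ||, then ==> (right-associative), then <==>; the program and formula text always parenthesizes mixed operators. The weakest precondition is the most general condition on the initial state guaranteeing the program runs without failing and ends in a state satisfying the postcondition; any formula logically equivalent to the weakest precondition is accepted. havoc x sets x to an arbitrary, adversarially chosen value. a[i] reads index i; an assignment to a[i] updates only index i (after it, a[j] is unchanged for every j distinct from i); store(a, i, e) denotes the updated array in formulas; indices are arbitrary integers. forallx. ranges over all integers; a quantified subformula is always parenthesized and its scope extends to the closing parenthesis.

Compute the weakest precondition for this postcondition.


Working backward. After the program, the postcondition (2*b > -6 ==> data[0] + 8 > -5) && (2*t + 2*b + 3 < 1 && 3*r - 6 > 2) must hold; in canonical form it is (2*b > -6 ==> data[0] > -13) && 2*b + 2*t < -2 && 3*r > 8.
Before h := 3*acc: (2*b > -6 ==> data[0] > -13) && 2*b + 2*t < -2 && 3*r > 8
Before data[r + 1] := acc: (2*b > -6 ==> store(data, r + 1, acc)[0] > -13) && 2*b + 2*t < -2 && 3*r > 8
Then branch requires ((h <= -8 ==> b < t + 6) ==> ((2*b > -6 ==> store(data, r + 1, acc)[0] > -13) && 2*b < 2*acc + 16 && 3*r > 8)) && ((!(h <= -8 ==> b < t + 6)) ==> (forall b_1. ((2*b_1 > -6 ==> store(data, r + 1, acc)[0] > -13) && 2*b_1 + 2*t < -2 && 3*r > 8))); else branch requires (2*b > -6 ==> store(data, r + 1, acc)[0] > -13) && 2*b + 2*t < -2 && 3*r > 8.
Before the if: (2*t != -4 ==> (((h <= -8 ==> b < t + 6) ==> ((2*b > -6 ==> store(data, r + 1, acc)[0] > -13) && 2*b < 2*acc + 16 && 3*r > 8)) && ((!(h <= -8 ==> b < t + 6)) ==> (forall b_1. ((2*b_1 > -6 ==> store(data, r + 1, acc)[0] > -13) && 2*b_1 + 2*t < -2 && 3*r > 8))))) && ((!(2*t != -4)) ==> ((2*b > -6 ==> store(data, r + 1, acc)[0] > -13) && 2*b + 2*t < -2 && 3*r > 8))
Answer: WP = (2*t != -4 ==> (((h <= -8 ==> b < t + 6) ==> ((2*b > -6 ==> store(data, r + 1, acc)[0] > -13) && 2*b < 2*acc + 16 && 3*r > 8)) && ((!(h <= -8 ==> b < t + 6)) ==> (forall b_1. ((2*b_1 > -6 ==> store(data, r + 1, acc)[0] > -13) && 2*b_1 + 2*t < -2 && 3*r > 8))))) && ((!(2*t != -4)) ==> ((2*b > -6 ==> store(data, r + 1, acc)[0] > -13) && 2*b + 2*t < -2 && 3*r > 8))


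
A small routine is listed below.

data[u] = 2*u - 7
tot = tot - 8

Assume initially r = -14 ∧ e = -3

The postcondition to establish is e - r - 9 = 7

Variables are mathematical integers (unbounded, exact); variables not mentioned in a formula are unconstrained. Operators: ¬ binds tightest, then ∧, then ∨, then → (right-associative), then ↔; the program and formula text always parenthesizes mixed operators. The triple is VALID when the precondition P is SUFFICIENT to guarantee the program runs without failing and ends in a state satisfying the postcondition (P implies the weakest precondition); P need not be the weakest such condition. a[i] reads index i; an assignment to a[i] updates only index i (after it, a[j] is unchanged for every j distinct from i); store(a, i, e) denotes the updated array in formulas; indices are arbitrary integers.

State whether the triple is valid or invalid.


Working backward. After the program, the postcondition e - r - 9 = 7 must hold; in canonical form it is e = r + 16.
Before tot := tot - 8: e = r + 16
Before data[u] := 2*u - 7: e = r + 16
The weakest precondition is e = r + 16.
Check whether r = -14 ∧ e = -3 implies it.
Countermodel: at the initial state e = -3, r = -14, the precondition holds but the weakest precondition fails.
Answer: invalid


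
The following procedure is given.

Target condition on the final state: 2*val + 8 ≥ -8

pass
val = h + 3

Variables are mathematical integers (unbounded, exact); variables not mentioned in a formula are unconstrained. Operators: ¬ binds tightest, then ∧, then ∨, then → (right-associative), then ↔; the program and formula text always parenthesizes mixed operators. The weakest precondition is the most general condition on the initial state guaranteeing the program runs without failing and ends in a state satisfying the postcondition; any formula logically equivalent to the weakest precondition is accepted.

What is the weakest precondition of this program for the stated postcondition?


Working backward. After the program, the postcondition 2*val + 8 ≥ -8 must hold; in canonical form it is 2*val ≥ -16.
Before val := h + 3: 2*h ≥ -22
Before skip: 2*h ≥ -22
Answer: WP = 2*h ≥ -22


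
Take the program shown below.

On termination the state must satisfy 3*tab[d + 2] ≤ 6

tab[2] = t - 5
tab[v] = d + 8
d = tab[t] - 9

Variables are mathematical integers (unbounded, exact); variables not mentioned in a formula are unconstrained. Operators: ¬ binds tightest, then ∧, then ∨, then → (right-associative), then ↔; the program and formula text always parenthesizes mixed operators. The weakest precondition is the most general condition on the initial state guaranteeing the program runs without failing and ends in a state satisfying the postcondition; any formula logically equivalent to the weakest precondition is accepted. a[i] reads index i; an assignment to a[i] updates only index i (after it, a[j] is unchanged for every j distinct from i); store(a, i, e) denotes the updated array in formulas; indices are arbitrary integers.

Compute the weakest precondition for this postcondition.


Working backward. After the program, 3*tab[d + 2] ≤ 6 must hold.
Before d := tab[t] - 9: 3*tab[tab[t] - 7] ≤ 6
Before tab[v] := d + 8: 3*store(tab, v, d + 8)[store(tab, v, d + 8)[t] - 7] ≤ 6
Before tab[2] := t - 5: 3*store(store(tab, 2, t - 5), v, d + 8)[store(store(tab, 2, t - 5), v, d + 8)[t] - 7] ≤ 6
Answer: WP = 3*store(store(tab, 2, t - 5), v, d + 8)[store(store(tab, 2, t - 5), v, d + 8)[t] - 7] ≤ 6


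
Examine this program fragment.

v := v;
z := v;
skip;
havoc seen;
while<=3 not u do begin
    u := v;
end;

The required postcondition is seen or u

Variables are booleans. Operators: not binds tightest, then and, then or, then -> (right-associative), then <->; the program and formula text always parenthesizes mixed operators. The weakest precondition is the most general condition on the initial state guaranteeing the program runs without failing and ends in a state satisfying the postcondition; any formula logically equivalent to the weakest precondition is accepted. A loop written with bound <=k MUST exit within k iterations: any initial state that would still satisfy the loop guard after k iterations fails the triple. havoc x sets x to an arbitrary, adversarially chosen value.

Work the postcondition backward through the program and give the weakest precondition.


Working backward. After the program, seen or u must hold.
Before the loop (bound <=3), unroll the exhaustion recursion (WP_0 = exit-now case; WP_j = one more guarded iteration, up to j = 3):
  WP_0: u and (seen or u)
  WP_1: ((not u) -> (v and (seen or v))) and (u -> (seen or u))
  WP_2: ((not u) -> (((not v) -> (v and (seen or v))) and (v -> (seen or v)))) and (u -> (seen or u))
  WP_3: ((not u) -> (((not v) -> (((not v) -> (v and (seen or v))) and (v -> (seen or v)))) and (v -> (seen or v)))) and (u -> (seen or u))
So before the loop: ((not u) -> (((not v) -> (((not v) -> (v and (seen or v))) and (v -> (seen or v)))) and (v -> (seen or v)))) and (u -> (seen or u))
Before havoc seen: (not u) -> ((not v) -> ((not v) -> v))
Before skip: (not u) -> ((not v) -> ((not v) -> v))
Before z := v: (not u) -> ((not v) -> ((not v) -> v))
Before v := v: (not u) -> ((not v) -> ((not v) -> v))
Answer: WP = (not u) -> ((not v) -> ((not v) -> v))


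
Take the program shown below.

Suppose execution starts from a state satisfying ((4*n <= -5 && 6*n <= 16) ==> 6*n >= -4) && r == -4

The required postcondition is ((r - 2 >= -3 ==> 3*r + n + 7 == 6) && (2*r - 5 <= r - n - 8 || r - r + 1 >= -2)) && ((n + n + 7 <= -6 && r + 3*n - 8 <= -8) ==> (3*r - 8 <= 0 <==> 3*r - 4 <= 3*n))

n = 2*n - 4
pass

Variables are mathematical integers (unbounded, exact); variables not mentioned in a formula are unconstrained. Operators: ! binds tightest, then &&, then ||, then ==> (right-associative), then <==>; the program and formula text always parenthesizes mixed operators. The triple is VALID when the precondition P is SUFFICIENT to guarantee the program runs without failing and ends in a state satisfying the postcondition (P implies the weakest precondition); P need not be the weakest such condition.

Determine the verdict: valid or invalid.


Working backward. After the program, the postcondition ((r - 2 >= -3 ==> 3*r + n + 7 == 6) && (2*r - 5 <= r - n - 8 || r - r + 1 >= -2)) && ((n + n + 7 <= -6 && r + 3*n - 8 <= -8) ==> (3*r - 8 <= 0 <==> 3*r - 4 <= 3*n)) must hold; in canonical form it is (r >= -1 ==> n + 3*r == -1) && ((2*n <= -13 && 3*n + r <= 0) ==> (3*r <= 8 <==> 3*r <= 3*n + 4)).
Before skip: (r >= -1 ==> n + 3*r == -1) && ((2*n <= -13 && 3*n + r <= 0) ==> (3*r <= 8 <==> 3*r <= 3*n + 4))
Before n := 2*n - 4: (r >= -1 ==> 2*n + 3*r == 3) && ((4*n <= -5 && 6*n + r <= 12) ==> (3*r <= 8 <==> 3*r <= 6*n - 8))
The weakest precondition is (r >= -1 ==> 2*n + 3*r == 3) && ((4*n <= -5 && 6*n + r <= 12) ==> (3*r <= 8 <==> 3*r <= 6*n - 8)).
Check whether ((4*n <= -5 && 6*n <= 16) ==> 6*n >= -4) && r == -4 implies it.
Every state satisfying the precondition satisfies the weakest precondition: the implication holds.
Answer: valid
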